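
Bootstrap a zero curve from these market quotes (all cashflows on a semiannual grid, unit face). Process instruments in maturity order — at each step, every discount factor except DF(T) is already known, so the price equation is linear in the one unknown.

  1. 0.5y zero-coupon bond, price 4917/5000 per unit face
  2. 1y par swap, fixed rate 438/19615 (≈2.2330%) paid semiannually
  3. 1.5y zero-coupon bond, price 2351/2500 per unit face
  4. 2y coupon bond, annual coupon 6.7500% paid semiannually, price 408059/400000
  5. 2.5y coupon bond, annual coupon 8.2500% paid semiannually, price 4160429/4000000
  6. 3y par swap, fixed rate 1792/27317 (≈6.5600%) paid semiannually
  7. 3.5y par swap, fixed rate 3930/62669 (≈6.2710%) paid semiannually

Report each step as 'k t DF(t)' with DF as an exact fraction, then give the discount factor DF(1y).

1 1/2 4917/5000
2 1 9781/10000
3 3/2 2351/2500
4 2 8921/10000
5 5/2 4243/5000
6 3 513/625
7 7/2 1607/2000
DF(1y) = 9781/10000 ≈ 0.978100

step 1 [0.5y] zero: DF = P = 4917/5000 ≈ 0.983400
step 2 [1y] swap r/2=219/19615: DF=(1 − 219/19615·(0.983400))/(1+219/19615) = 9781/10000 ≈ 0.978100
step 3 [1.5y] zero: DF = P = 2351/2500 ≈ 0.940400
step 4 [2y] bond c/2=27/800: DF=(408059/400000 − 27/800·(0.983400+0.978100+0.940400))/(1+27/800) = 8921/10000 ≈ 0.892100
step 5 [2.5y] bond c/2=33/800: DF=(4160429/4000000 − 33/800·(0.983400+0.978100+0.940400+0.892100))/(1+33/800) = 4243/5000 ≈ 0.848600
step 6 [3y] swap r/2=896/27317: DF=(1 − 896/27317·(0.983400+0.978100+0.940400+0.892100+0.848600))/(1+896/27317) = 513/625 ≈ 0.820800
step 7 [3.5y] swap r/2=1965/62669: DF=(1 − 1965/62669·(0.983400+0.978100+0.940400+0.892100+0.848600+0.820800))/(1+1965/62669) = 1607/2000 ≈ 0.803500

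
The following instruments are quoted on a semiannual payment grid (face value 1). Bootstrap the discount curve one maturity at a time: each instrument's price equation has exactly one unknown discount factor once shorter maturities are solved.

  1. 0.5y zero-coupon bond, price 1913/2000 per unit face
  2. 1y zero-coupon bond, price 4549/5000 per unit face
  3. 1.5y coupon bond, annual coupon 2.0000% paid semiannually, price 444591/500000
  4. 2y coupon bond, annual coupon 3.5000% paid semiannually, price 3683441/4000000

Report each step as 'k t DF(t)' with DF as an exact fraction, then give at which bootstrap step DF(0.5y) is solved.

step 1 [0.5y] zero: DF = P = 1913/2000 ≈ 0.956500
step 2 [1y] zero: DF = P = 4549/5000 ≈ 0.909800
step 3 [1.5y] bond c/2=1/100: DF=(444591/500000 − 1/100·(0.956500+0.909800))/(1+1/100) = 8619/10000 ≈ 0.861900
step 4 [2y] bond c/2=7/400: DF=(3683441/4000000 − 7/400·(0.956500+0.909800+0.861900))/(1+7/400) = 8581/10000 ≈ 0.858100

1 1/2 1913/2000
2 1 4549/5000
3 3/2 8619/10000
4 2 8581/10000
DF(0.5y) is solved at step 1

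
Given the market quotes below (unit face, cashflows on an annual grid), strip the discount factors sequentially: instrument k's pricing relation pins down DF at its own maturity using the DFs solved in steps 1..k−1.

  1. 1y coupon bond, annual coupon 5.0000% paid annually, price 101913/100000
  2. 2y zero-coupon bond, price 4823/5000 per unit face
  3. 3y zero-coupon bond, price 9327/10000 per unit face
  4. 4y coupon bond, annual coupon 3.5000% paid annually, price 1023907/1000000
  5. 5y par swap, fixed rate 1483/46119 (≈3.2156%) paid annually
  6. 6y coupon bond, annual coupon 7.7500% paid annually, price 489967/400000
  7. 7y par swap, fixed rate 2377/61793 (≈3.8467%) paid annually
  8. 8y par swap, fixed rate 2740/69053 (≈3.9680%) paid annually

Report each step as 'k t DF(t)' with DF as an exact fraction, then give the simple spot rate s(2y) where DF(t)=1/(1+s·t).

1 1 4853/5000
2 2 4823/5000
3 3 9327/10000
4 4 8923/10000
5 5 8517/10000
6 6 8051/10000
7 7 7623/10000
8 8 363/500
s(2y) = (1/(4823/5000) − 1)/(2) = 177/9646 ≈ 1.8350%

step 1 [1y] bond c/1=1/20: DF=(101913/100000 − 1/20·(0))/(1+1/20) = 4853/5000 ≈ 0.970600
step 2 [2y] zero: DF = P = 4823/5000 ≈ 0.964600
step 3 [3y] zero: DF = P = 9327/10000 ≈ 0.932700
step 4 [4y] bond c/1=7/200: DF=(1023907/1000000 − 7/200·(0.970600+0.964600+0.932700))/(1+7/200) = 8923/10000 ≈ 0.892300
step 5 [5y] swap r/1=1483/46119: DF=(1 − 1483/46119·(0.970600+0.964600+0.932700+0.892300))/(1+1483/46119) = 8517/10000 ≈ 0.851700
step 6 [6y] bond c/1=31/400: DF=(489967/400000 − 31/400·(0.970600+0.964600+0.932700+0.892300+0.851700))/(1+31/400) = 8051/10000 ≈ 0.805100
step 7 [7y] swap r/1=2377/61793: DF=(1 − 2377/61793·(0.970600+0.964600+0.932700+0.892300+0.851700+0.805100))/(1+2377/61793) = 7623/10000 ≈ 0.762300
step 8 [8y] swap r/1=2740/69053: DF=(1 − 2740/69053·(0.970600+0.964600+0.932700+0.892300+0.851700+0.805100+0.762300))/(1+2740/69053) = 363/500 ≈ 0.726000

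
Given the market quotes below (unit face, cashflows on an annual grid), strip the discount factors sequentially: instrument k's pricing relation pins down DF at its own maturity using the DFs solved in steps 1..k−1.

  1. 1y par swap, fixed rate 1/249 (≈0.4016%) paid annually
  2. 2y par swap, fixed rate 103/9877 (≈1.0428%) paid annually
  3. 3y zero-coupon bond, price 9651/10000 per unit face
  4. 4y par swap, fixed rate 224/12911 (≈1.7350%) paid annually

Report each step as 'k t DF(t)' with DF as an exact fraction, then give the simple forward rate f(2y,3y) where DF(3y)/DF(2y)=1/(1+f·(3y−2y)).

step 1 [1y] swap r/1=1/249: DF=(1 − 1/249·(0))/(1+1/249) = 249/250 ≈ 0.996000
step 2 [2y] swap r/1=103/9877: DF=(1 − 103/9877·(0.996000))/(1+103/9877) = 4897/5000 ≈ 0.979400
step 3 [3y] zero: DF = P = 9651/10000 ≈ 0.965100
step 4 [4y] swap r/1=224/12911: DF=(1 − 224/12911·(0.996000+0.979400+0.965100))/(1+224/12911) = 583/625 ≈ 0.932800

1 1 249/250
2 2 4897/5000
3 3 9651/10000
4 4 583/625
f(2y,3y) = ((4897/5000)/(9651/10000) − 1)/(1) = 143/9651 ≈ 1.4817%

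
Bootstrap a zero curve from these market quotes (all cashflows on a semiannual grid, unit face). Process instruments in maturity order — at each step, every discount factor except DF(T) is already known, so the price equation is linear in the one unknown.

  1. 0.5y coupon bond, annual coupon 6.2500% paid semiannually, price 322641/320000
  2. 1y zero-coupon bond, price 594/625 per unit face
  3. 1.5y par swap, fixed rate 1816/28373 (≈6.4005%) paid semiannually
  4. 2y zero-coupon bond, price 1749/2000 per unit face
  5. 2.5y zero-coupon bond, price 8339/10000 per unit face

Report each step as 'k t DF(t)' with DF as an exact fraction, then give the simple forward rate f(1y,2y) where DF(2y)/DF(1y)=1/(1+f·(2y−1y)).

1 1/2 9777/10000
2 1 594/625
3 3/2 2273/2500
4 2 1749/2000
5 5/2 8339/10000
f(1y,2y) = ((594/625)/(1749/2000) − 1)/(1) = 23/265 ≈ 8.6792%

step 1 [0.5y] bond c/2=1/32: DF=(322641/320000 − 1/32·(0))/(1+1/32) = 9777/10000 ≈ 0.977700
step 2 [1y] zero: DF = P = 594/625 ≈ 0.950400
step 3 [1.5y] swap r/2=908/28373: DF=(1 − 908/28373·(0.977700+0.950400))/(1+908/28373) = 2273/2500 ≈ 0.909200
step 4 [2y] zero: DF = P = 1749/2000 ≈ 0.874500
step 5 [2.5y] zero: DF = P = 8339/10000 ≈ 0.833900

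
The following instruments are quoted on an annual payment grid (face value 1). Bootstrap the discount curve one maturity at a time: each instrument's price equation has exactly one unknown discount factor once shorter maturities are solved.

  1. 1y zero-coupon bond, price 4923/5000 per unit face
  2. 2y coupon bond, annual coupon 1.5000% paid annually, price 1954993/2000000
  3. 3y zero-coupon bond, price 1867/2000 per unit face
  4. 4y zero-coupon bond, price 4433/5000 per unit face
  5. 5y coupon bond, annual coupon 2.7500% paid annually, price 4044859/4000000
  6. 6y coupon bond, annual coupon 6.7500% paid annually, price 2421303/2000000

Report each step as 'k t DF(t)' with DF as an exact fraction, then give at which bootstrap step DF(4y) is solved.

step 1 [1y] zero: DF = P = 4923/5000 ≈ 0.984600
step 2 [2y] bond c/1=3/200: DF=(1954993/2000000 − 3/200·(0.984600))/(1+3/200) = 1897/2000 ≈ 0.948500
step 3 [3y] zero: DF = P = 1867/2000 ≈ 0.933500
step 4 [4y] zero: DF = P = 4433/5000 ≈ 0.886600
step 5 [5y] bond c/1=11/400: DF=(4044859/4000000 − 11/400·(0.984600+0.948500+0.933500+0.886600))/(1+11/400) = 8837/10000 ≈ 0.883700
step 6 [6y] bond c/1=27/400: DF=(2421303/2000000 − 27/400·(0.984600+0.948500+0.933500+0.886600+0.883700))/(1+27/400) = 8409/10000 ≈ 0.840900

1 1 4923/5000
2 2 1897/2000
3 3 1867/2000
4 4 4433/5000
5 5 8837/10000
6 6 8409/10000
DF(4y) is solved at step 4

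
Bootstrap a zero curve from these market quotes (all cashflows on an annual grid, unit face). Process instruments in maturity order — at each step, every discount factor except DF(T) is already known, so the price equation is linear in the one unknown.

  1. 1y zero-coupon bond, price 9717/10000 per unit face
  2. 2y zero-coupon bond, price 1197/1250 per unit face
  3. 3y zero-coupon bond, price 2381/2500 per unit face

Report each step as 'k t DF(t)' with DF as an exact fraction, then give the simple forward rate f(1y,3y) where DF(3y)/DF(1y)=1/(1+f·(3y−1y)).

1 1 9717/10000
2 2 1197/1250
3 3 2381/2500
f(1y,3y) = ((9717/10000)/(2381/2500) − 1)/(2) = 193/19048 ≈ 1.0132%

step 1 [1y] zero: DF = P = 9717/10000 ≈ 0.971700
step 2 [2y] zero: DF = P = 1197/1250 ≈ 0.957600
step 3 [3y] zero: DF = P = 2381/2500 ≈ 0.952400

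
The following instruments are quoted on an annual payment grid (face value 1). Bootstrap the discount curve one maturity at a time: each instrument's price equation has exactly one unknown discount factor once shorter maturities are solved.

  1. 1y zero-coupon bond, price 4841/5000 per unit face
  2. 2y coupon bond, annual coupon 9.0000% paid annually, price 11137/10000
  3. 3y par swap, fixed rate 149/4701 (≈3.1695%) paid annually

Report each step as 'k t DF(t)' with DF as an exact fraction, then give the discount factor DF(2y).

step 1 [1y] zero: DF = P = 4841/5000 ≈ 0.968200
step 2 [2y] bond c/1=9/100: DF=(11137/10000 − 9/100·(0.968200))/(1+9/100) = 4709/5000 ≈ 0.941800
step 3 [3y] swap r/1=149/4701: DF=(1 − 149/4701·(0.968200+0.941800))/(1+149/4701) = 4553/5000 ≈ 0.910600

1 1 4841/5000
2 2 4709/5000
3 3 4553/5000
DF(2y) = 4709/5000 ≈ 0.941800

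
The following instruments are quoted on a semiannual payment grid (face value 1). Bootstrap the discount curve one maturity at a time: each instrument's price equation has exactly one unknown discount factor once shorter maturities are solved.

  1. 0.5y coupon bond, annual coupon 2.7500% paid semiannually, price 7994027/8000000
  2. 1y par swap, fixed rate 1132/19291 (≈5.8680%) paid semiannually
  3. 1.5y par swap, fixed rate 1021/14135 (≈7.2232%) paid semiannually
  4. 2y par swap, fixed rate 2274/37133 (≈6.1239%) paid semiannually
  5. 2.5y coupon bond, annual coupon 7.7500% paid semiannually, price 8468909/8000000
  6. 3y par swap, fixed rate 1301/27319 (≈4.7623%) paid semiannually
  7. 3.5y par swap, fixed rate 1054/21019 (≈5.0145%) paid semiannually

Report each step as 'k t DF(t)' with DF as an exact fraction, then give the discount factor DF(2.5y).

1 1/2 9857/10000
2 1 4717/5000
3 3/2 8979/10000
4 2 8863/10000
5 5/2 4403/5000
6 3 8699/10000
7 7/2 8419/10000
DF(2.5y) = 4403/5000 ≈ 0.880600

step 1 [0.5y] bond c/2=11/800: DF=(7994027/8000000 − 11/800·(0))/(1+11/800) = 9857/10000 ≈ 0.985700
step 2 [1y] swap r/2=566/19291: DF=(1 − 566/19291·(0.985700))/(1+566/19291) = 4717/5000 ≈ 0.943400
step 3 [1.5y] swap r/2=1021/28270: DF=(1 − 1021/28270·(0.985700+0.943400))/(1+1021/28270) = 8979/10000 ≈ 0.897900
step 4 [2y] swap r/2=1137/37133: DF=(1 − 1137/37133·(0.985700+0.943400+0.897900))/(1+1137/37133) = 8863/10000 ≈ 0.886300
step 5 [2.5y] bond c/2=31/800: DF=(8468909/8000000 − 31/800·(0.985700+0.943400+0.897900+0.886300))/(1+31/800) = 4403/5000 ≈ 0.880600
step 6 [3y] swap r/2=1301/54638: DF=(1 − 1301/54638·(0.985700+0.943400+0.897900+0.886300+0.880600))/(1+1301/54638) = 8699/10000 ≈ 0.869900
step 7 [3.5y] swap r/2=527/21019: DF=(1 − 527/21019·(0.985700+0.943400+0.897900+0.886300+0.880600+0.869900))/(1+527/21019) = 8419/10000 ≈ 0.841900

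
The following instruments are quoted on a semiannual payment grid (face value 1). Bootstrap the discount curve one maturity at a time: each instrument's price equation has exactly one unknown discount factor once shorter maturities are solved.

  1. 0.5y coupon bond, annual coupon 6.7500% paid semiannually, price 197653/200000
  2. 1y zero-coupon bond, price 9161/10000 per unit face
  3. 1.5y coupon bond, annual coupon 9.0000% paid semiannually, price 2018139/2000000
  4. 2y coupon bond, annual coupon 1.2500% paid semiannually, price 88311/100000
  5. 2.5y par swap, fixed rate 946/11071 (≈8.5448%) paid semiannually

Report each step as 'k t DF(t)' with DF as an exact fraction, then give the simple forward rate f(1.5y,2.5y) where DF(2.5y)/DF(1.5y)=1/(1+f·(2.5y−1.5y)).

step 1 [0.5y] bond c/2=27/800: DF=(197653/200000 − 27/800·(0))/(1+27/800) = 239/250 ≈ 0.956000
step 2 [1y] zero: DF = P = 9161/10000 ≈ 0.916100
step 3 [1.5y] bond c/2=9/200: DF=(2018139/2000000 − 9/200·(0.956000+0.916100))/(1+9/200) = 177/200 ≈ 0.885000
step 4 [2y] bond c/2=1/160: DF=(88311/100000 − 1/160·(0.956000+0.916100+0.885000))/(1+1/160) = 1721/2000 ≈ 0.860500
step 5 [2.5y] swap r/2=473/11071: DF=(1 − 473/11071·(0.956000+0.916100+0.885000+0.860500))/(1+473/11071) = 2027/2500 ≈ 0.810800

1 1/2 239/250
2 1 9161/10000
3 3/2 177/200
4 2 1721/2000
5 5/2 2027/2500
f(1.5y,2.5y) = ((177/200)/(2027/2500) − 1)/(1) = 371/4054 ≈ 9.1515%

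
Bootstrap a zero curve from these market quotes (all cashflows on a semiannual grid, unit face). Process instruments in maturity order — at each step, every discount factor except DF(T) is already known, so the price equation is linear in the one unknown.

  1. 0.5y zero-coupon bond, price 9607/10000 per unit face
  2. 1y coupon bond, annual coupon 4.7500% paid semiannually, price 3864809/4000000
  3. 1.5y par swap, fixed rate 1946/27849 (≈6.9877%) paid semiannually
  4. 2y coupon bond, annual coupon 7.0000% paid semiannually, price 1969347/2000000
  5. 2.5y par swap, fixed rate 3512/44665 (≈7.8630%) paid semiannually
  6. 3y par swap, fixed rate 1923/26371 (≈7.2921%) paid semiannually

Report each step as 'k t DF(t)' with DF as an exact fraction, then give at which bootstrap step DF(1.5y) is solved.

1 1/2 9607/10000
2 1 1843/2000
3 3/2 9027/10000
4 2 2143/2500
5 5/2 2061/2500
6 3 8077/10000
DF(1.5y) is solved at step 3

step 1 [0.5y] zero: DF = P = 9607/10000 ≈ 0.960700
step 2 [1y] bond c/2=19/800: DF=(3864809/4000000 − 19/800·(0.960700))/(1+19/800) = 1843/2000 ≈ 0.921500
step 3 [1.5y] swap r/2=973/27849: DF=(1 − 973/27849·(0.960700+0.921500))/(1+973/27849) = 9027/10000 ≈ 0.902700
step 4 [2y] bond c/2=7/200: DF=(1969347/2000000 − 7/200·(0.960700+0.921500+0.902700))/(1+7/200) = 2143/2500 ≈ 0.857200
step 5 [2.5y] swap r/2=1756/44665: DF=(1 − 1756/44665·(0.960700+0.921500+0.902700+0.857200))/(1+1756/44665) = 2061/2500 ≈ 0.824400
step 6 [3y] swap r/2=1923/52742: DF=(1 − 1923/52742·(0.960700+0.921500+0.902700+0.857200+0.824400))/(1+1923/52742) = 8077/10000 ≈ 0.807700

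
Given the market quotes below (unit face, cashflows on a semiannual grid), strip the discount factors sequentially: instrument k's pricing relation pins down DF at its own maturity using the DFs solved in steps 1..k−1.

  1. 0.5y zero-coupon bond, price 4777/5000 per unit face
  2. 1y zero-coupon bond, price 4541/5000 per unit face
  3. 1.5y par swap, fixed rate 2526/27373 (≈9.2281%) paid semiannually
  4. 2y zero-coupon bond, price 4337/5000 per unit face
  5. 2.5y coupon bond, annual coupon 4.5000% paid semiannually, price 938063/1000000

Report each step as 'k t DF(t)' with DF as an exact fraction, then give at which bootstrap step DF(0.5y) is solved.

step 1 [0.5y] zero: DF = P = 4777/5000 ≈ 0.955400
step 2 [1y] zero: DF = P = 4541/5000 ≈ 0.908200
step 3 [1.5y] swap r/2=1263/27373: DF=(1 − 1263/27373·(0.955400+0.908200))/(1+1263/27373) = 8737/10000 ≈ 0.873700
step 4 [2y] zero: DF = P = 4337/5000 ≈ 0.867400
step 5 [2.5y] bond c/2=9/400: DF=(938063/1000000 − 9/400·(0.955400+0.908200+0.873700+0.867400))/(1+9/400) = 8381/10000 ≈ 0.838100

1 1/2 4777/5000
2 1 4541/5000
3 3/2 8737/10000
4 2 4337/5000
5 5/2 8381/10000
DF(0.5y) is solved at step 1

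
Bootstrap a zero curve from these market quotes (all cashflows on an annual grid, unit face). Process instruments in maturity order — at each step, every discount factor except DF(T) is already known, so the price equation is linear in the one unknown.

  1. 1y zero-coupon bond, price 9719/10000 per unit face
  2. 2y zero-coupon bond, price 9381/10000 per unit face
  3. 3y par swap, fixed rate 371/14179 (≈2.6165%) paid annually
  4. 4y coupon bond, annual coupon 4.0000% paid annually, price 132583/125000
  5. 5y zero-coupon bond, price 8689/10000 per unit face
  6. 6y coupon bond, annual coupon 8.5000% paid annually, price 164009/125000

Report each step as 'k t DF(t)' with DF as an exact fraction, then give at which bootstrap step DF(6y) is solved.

step 1 [1y] zero: DF = P = 9719/10000 ≈ 0.971900
step 2 [2y] zero: DF = P = 9381/10000 ≈ 0.938100
step 3 [3y] swap r/1=371/14179: DF=(1 − 371/14179·(0.971900+0.938100))/(1+371/14179) = 4629/5000 ≈ 0.925800
step 4 [4y] bond c/1=1/25: DF=(132583/125000 − 1/25·(0.971900+0.938100+0.925800))/(1+1/25) = 2277/2500 ≈ 0.910800
step 5 [5y] zero: DF = P = 8689/10000 ≈ 0.868900
step 6 [6y] bond c/1=17/200: DF=(164009/125000 − 17/200·(0.971900+0.938100+0.925800+0.910800+0.868900))/(1+17/200) = 8477/10000 ≈ 0.847700

1 1 9719/10000
2 2 9381/10000
3 3 4629/5000
4 4 2277/2500
5 5 8689/10000
6 6 8477/10000
DF(6y) is solved at step 6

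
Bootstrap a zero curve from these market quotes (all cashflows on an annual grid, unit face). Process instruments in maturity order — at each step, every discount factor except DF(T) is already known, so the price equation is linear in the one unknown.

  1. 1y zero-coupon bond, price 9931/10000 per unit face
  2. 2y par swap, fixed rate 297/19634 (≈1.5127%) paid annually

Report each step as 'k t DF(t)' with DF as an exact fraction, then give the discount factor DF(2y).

1 1 9931/10000
2 2 9703/10000
DF(2y) = 9703/10000 ≈ 0.970300

step 1 [1y] zero: DF = P = 9931/10000 ≈ 0.993100
step 2 [2y] swap r/1=297/19634: DF=(1 − 297/19634·(0.993100))/(1+297/19634) = 9703/10000 ≈ 0.970300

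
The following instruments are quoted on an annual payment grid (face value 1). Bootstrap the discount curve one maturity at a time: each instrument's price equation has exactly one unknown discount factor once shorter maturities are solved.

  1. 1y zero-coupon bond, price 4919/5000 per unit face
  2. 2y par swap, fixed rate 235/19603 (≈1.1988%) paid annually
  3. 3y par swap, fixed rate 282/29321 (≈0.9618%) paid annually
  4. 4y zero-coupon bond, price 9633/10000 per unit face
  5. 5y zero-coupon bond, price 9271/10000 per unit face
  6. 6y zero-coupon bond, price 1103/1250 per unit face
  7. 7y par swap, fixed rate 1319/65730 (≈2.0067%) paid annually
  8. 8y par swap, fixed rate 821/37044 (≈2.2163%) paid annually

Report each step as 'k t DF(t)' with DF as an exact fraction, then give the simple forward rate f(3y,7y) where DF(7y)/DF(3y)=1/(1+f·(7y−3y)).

1 1 4919/5000
2 2 1953/2000
3 3 4859/5000
4 4 9633/10000
5 5 9271/10000
6 6 1103/1250
7 7 8681/10000
8 8 4179/5000
f(3y,7y) = ((4859/5000)/(8681/10000) − 1)/(4) = 1037/34724 ≈ 2.9864%

step 1 [1y] zero: DF = P = 4919/5000 ≈ 0.983800
step 2 [2y] swap r/1=235/19603: DF=(1 − 235/19603·(0.983800))/(1+235/19603) = 1953/2000 ≈ 0.976500
step 3 [3y] swap r/1=282/29321: DF=(1 − 282/29321·(0.983800+0.976500))/(1+282/29321) = 4859/5000 ≈ 0.971800
step 4 [4y] zero: DF = P = 9633/10000 ≈ 0.963300
step 5 [5y] zero: DF = P = 9271/10000 ≈ 0.927100
step 6 [6y] zero: DF = P = 1103/1250 ≈ 0.882400
step 7 [7y] swap r/1=1319/65730: DF=(1 − 1319/65730·(0.983800+0.976500+0.971800+0.963300+0.927100+0.882400))/(1+1319/65730) = 8681/10000 ≈ 0.868100
step 8 [8y] swap r/1=821/37044: DF=(1 − 821/37044·(0.983800+0.976500+0.971800+0.963300+0.927100+0.882400+0.868100))/(1+821/37044) = 4179/5000 ≈ 0.835800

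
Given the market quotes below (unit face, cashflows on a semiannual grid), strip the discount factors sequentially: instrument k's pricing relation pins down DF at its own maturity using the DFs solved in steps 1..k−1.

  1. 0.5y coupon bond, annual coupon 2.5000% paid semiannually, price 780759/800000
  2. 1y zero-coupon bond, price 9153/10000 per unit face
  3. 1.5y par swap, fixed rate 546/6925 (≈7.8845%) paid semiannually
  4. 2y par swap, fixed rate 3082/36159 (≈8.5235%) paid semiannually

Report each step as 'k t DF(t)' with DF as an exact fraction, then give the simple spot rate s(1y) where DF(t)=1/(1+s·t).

1 1/2 9639/10000
2 1 9153/10000
3 3/2 2227/2500
4 2 8459/10000
s(1y) = (1/(9153/10000) − 1)/(1) = 847/9153 ≈ 9.2538%

step 1 [0.5y] bond c/2=1/80: DF=(780759/800000 − 1/80·(0))/(1+1/80) = 9639/10000 ≈ 0.963900
step 2 [1y] zero: DF = P = 9153/10000 ≈ 0.915300
step 3 [1.5y] swap r/2=273/6925: DF=(1 − 273/6925·(0.963900+0.915300))/(1+273/6925) = 2227/2500 ≈ 0.890800
step 4 [2y] swap r/2=1541/36159: DF=(1 − 1541/36159·(0.963900+0.915300+0.890800))/(1+1541/36159) = 8459/10000 ≈ 0.845900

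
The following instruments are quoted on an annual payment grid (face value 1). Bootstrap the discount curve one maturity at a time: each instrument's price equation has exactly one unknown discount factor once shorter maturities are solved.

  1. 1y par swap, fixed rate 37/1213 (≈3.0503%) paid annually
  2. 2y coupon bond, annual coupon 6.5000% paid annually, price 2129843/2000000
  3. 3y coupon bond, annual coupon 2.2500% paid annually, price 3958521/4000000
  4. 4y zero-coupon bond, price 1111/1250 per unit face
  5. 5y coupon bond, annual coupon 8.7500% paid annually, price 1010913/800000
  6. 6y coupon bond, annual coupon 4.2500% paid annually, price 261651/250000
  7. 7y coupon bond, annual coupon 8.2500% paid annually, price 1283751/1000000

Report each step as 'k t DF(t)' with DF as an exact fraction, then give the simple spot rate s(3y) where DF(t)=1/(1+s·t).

step 1 [1y] swap r/1=37/1213: DF=(1 − 37/1213·(0))/(1+37/1213) = 1213/1250 ≈ 0.970400
step 2 [2y] bond c/1=13/200: DF=(2129843/2000000 − 13/200·(0.970400))/(1+13/200) = 9407/10000 ≈ 0.940700
step 3 [3y] bond c/1=9/400: DF=(3958521/4000000 − 9/400·(0.970400+0.940700))/(1+9/400) = 4629/5000 ≈ 0.925800
step 4 [4y] zero: DF = P = 1111/1250 ≈ 0.888800
step 5 [5y] bond c/1=7/80: DF=(1010913/800000 − 7/80·(0.970400+0.940700+0.925800+0.888800))/(1+7/80) = 4311/5000 ≈ 0.862200
step 6 [6y] bond c/1=17/400: DF=(261651/250000 − 17/400·(0.970400+0.940700+0.925800+0.888800+0.862200))/(1+17/400) = 8169/10000 ≈ 0.816900
step 7 [7y] bond c/1=33/400: DF=(1283751/1000000 − 33/400·(0.970400+0.940700+0.925800+0.888800+0.862200+0.816900))/(1+33/400) = 387/500 ≈ 0.774000

1 1 1213/1250
2 2 9407/10000
3 3 4629/5000
4 4 1111/1250
5 5 4311/5000
6 6 8169/10000
7 7 387/500
s(3y) = (1/(4629/5000) − 1)/(3) = 371/13887 ≈ 2.6716%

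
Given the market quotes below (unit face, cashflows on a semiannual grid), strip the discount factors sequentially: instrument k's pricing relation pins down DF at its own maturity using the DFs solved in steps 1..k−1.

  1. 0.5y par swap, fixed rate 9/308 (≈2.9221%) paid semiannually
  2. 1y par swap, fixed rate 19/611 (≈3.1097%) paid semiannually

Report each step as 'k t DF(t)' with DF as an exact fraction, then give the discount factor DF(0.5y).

step 1 [0.5y] swap r/2=9/616: DF=(1 − 9/616·(0))/(1+9/616) = 616/625 ≈ 0.985600
step 2 [1y] swap r/2=19/1222: DF=(1 − 19/1222·(0.985600))/(1+19/1222) = 606/625 ≈ 0.969600

1 1/2 616/625
2 1 606/625
DF(0.5y) = 616/625 ≈ 0.985600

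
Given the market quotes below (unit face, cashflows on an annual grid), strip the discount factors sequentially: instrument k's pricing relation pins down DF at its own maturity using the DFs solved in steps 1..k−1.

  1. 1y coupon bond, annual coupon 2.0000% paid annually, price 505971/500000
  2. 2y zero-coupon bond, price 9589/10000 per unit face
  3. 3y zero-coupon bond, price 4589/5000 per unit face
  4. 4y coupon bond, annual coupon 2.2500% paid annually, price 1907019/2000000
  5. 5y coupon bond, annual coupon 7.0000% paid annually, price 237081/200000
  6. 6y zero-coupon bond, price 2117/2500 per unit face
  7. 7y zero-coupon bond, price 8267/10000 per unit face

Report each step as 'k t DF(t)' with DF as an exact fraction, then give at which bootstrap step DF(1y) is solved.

step 1 [1y] bond c/1=1/50: DF=(505971/500000 − 1/50·(0))/(1+1/50) = 9921/10000 ≈ 0.992100
step 2 [2y] zero: DF = P = 9589/10000 ≈ 0.958900
step 3 [3y] zero: DF = P = 4589/5000 ≈ 0.917800
step 4 [4y] bond c/1=9/400: DF=(1907019/2000000 − 9/400·(0.992100+0.958900+0.917800))/(1+9/400) = 4347/5000 ≈ 0.869400
step 5 [5y] bond c/1=7/100: DF=(237081/200000 − 7/100·(0.992100+0.958900+0.917800+0.869400))/(1+7/100) = 8633/10000 ≈ 0.863300
step 6 [6y] zero: DF = P = 2117/2500 ≈ 0.846800
step 7 [7y] zero: DF = P = 8267/10000 ≈ 0.826700

1 1 9921/10000
2 2 9589/10000
3 3 4589/5000
4 4 4347/5000
5 5 8633/10000
6 6 2117/2500
7 7 8267/10000
DF(1y) is solved at step 1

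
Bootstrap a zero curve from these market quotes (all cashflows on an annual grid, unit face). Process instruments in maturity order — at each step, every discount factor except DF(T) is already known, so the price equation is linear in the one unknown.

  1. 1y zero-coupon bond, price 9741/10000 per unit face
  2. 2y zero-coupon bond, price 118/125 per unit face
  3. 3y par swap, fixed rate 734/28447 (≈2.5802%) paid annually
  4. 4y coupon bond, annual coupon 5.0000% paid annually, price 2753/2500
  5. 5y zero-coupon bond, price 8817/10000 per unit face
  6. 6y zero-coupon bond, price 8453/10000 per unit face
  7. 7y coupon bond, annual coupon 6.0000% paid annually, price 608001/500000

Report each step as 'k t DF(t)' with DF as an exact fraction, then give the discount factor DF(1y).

1 1 9741/10000
2 2 118/125
3 3 4633/5000
4 4 9133/10000
5 5 8817/10000
6 6 8453/10000
7 7 8367/10000
DF(1y) = 9741/10000 ≈ 0.974100

step 1 [1y] zero: DF = P = 9741/10000 ≈ 0.974100
step 2 [2y] zero: DF = P = 118/125 ≈ 0.944000
step 3 [3y] swap r/1=734/28447: DF=(1 − 734/28447·(0.974100+0.944000))/(1+734/28447) = 4633/5000 ≈ 0.926600
step 4 [4y] bond c/1=1/20: DF=(2753/2500 − 1/20·(0.974100+0.944000+0.926600))/(1+1/20) = 9133/10000 ≈ 0.913300
step 5 [5y] zero: DF = P = 8817/10000 ≈ 0.881700
step 6 [6y] zero: DF = P = 8453/10000 ≈ 0.845300
step 7 [7y] bond c/1=3/50: DF=(608001/500000 − 3/50·(0.974100+0.944000+0.926600+0.913300+0.881700+0.845300))/(1+3/50) = 8367/10000 ≈ 0.836700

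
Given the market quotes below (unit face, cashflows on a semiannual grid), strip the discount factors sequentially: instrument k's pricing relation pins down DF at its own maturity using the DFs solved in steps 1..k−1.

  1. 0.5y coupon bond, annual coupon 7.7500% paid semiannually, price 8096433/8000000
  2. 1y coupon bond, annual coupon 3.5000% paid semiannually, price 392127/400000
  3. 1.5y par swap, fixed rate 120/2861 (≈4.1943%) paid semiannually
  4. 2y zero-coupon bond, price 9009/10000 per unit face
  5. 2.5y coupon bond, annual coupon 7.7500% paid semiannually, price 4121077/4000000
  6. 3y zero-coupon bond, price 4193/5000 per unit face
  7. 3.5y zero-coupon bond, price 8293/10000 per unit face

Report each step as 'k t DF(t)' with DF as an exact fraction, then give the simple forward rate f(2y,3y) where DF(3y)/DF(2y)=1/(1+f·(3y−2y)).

step 1 [0.5y] bond c/2=31/800: DF=(8096433/8000000 − 31/800·(0))/(1+31/800) = 9743/10000 ≈ 0.974300
step 2 [1y] bond c/2=7/400: DF=(392127/400000 − 7/400·(0.974300))/(1+7/400) = 9467/10000 ≈ 0.946700
step 3 [1.5y] swap r/2=60/2861: DF=(1 − 60/2861·(0.974300+0.946700))/(1+60/2861) = 47/50 ≈ 0.940000
step 4 [2y] zero: DF = P = 9009/10000 ≈ 0.900900
step 5 [2.5y] bond c/2=31/800: DF=(4121077/4000000 − 31/800·(0.974300+0.946700+0.940000+0.900900))/(1+31/800) = 1703/2000 ≈ 0.851500
step 6 [3y] zero: DF = P = 4193/5000 ≈ 0.838600
step 7 [3.5y] zero: DF = P = 8293/10000 ≈ 0.829300

1 1/2 9743/10000
2 1 9467/10000
3 3/2 47/50
4 2 9009/10000
5 5/2 1703/2000
6 3 4193/5000
7 7/2 8293/10000
f(2y,3y) = ((9009/10000)/(4193/5000) − 1)/(1) = 89/1198 ≈ 7.4290%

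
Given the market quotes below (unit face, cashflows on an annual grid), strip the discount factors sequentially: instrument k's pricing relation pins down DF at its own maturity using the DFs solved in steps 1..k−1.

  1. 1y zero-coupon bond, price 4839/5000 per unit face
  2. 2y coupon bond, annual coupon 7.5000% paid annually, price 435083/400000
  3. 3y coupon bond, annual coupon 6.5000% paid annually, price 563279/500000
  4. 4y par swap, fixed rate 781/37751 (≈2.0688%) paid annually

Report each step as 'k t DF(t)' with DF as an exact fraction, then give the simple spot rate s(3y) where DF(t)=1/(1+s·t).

step 1 [1y] zero: DF = P = 4839/5000 ≈ 0.967800
step 2 [2y] bond c/1=3/40: DF=(435083/400000 − 3/40·(0.967800))/(1+3/40) = 9443/10000 ≈ 0.944300
step 3 [3y] bond c/1=13/200: DF=(563279/500000 − 13/200·(0.967800+0.944300))/(1+13/200) = 9411/10000 ≈ 0.941100
step 4 [4y] swap r/1=781/37751: DF=(1 − 781/37751·(0.967800+0.944300+0.941100))/(1+781/37751) = 9219/10000 ≈ 0.921900

1 1 4839/5000
2 2 9443/10000
3 3 9411/10000
4 4 9219/10000
s(3y) = (1/(9411/10000) − 1)/(3) = 589/28233 ≈ 2.0862%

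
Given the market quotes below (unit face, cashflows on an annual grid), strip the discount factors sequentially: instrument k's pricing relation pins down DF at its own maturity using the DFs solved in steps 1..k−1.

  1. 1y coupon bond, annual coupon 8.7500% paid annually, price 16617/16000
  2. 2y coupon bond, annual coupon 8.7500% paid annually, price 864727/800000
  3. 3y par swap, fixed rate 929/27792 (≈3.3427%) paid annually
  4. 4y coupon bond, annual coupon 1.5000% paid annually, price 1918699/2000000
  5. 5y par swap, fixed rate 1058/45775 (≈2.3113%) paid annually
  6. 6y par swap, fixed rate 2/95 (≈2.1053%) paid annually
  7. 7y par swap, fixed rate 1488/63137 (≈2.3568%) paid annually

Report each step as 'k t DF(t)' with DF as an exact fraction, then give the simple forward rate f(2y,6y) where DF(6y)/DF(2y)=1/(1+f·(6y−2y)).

1 1 191/200
2 2 9171/10000
3 3 9071/10000
4 4 9041/10000
5 5 4471/5000
6 6 177/200
7 7 532/625
f(2y,6y) = ((9171/10000)/(177/200) − 1)/(4) = 107/11800 ≈ 0.9068%

step 1 [1y] bond c/1=7/80: DF=(16617/16000 − 7/80·(0))/(1+7/80) = 191/200 ≈ 0.955000
step 2 [2y] bond c/1=7/80: DF=(864727/800000 − 7/80·(0.955000))/(1+7/80) = 9171/10000 ≈ 0.917100
step 3 [3y] swap r/1=929/27792: DF=(1 − 929/27792·(0.955000+0.917100))/(1+929/27792) = 9071/10000 ≈ 0.907100
step 4 [4y] bond c/1=3/200: DF=(1918699/2000000 − 3/200·(0.955000+0.917100+0.907100))/(1+3/200) = 9041/10000 ≈ 0.904100
step 5 [5y] swap r/1=1058/45775: DF=(1 − 1058/45775·(0.955000+0.917100+0.907100+0.904100))/(1+1058/45775) = 4471/5000 ≈ 0.894200
step 6 [6y] swap r/1=2/95: DF=(1 − 2/95·(0.955000+0.917100+0.907100+0.904100+0.894200))/(1+2/95) = 177/200 ≈ 0.885000
step 7 [7y] swap r/1=1488/63137: DF=(1 − 1488/63137·(0.955000+0.917100+0.907100+0.904100+0.894200+0.885000))/(1+1488/63137) = 532/625 ≈ 0.851200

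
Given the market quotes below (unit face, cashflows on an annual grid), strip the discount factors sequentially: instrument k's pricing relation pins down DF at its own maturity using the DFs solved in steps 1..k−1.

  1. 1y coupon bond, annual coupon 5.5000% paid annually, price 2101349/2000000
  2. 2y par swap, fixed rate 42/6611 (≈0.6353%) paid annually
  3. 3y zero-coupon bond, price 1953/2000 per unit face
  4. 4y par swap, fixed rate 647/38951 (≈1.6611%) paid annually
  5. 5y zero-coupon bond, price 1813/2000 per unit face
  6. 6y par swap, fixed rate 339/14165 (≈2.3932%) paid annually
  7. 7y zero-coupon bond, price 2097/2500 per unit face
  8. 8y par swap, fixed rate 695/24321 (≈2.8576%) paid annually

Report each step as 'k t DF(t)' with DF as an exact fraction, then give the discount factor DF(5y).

1 1 9959/10000
2 2 4937/5000
3 3 1953/2000
4 4 9353/10000
5 5 1813/2000
6 6 2161/2500
7 7 2097/2500
8 8 1583/2000
DF(5y) = 1813/2000 ≈ 0.906500

step 1 [1y] bond c/1=11/200: DF=(2101349/2000000 − 11/200·(0))/(1+11/200) = 9959/10000 ≈ 0.995900
step 2 [2y] swap r/1=42/6611: DF=(1 − 42/6611·(0.995900))/(1+42/6611) = 4937/5000 ≈ 0.987400
step 3 [3y] zero: DF = P = 1953/2000 ≈ 0.976500
step 4 [4y] swap r/1=647/38951: DF=(1 − 647/38951·(0.995900+0.987400+0.976500))/(1+647/38951) = 9353/10000 ≈ 0.935300
step 5 [5y] zero: DF = P = 1813/2000 ≈ 0.906500
step 6 [6y] swap r/1=339/14165: DF=(1 − 339/14165·(0.995900+0.987400+0.976500+0.935300+0.906500))/(1+339/14165) = 2161/2500 ≈ 0.864400
step 7 [7y] zero: DF = P = 2097/2500 ≈ 0.838800
step 8 [8y] swap r/1=695/24321: DF=(1 − 695/24321·(0.995900+0.987400+0.976500+0.935300+0.906500+0.864400+0.838800))/(1+695/24321) = 1583/2000 ≈ 0.791500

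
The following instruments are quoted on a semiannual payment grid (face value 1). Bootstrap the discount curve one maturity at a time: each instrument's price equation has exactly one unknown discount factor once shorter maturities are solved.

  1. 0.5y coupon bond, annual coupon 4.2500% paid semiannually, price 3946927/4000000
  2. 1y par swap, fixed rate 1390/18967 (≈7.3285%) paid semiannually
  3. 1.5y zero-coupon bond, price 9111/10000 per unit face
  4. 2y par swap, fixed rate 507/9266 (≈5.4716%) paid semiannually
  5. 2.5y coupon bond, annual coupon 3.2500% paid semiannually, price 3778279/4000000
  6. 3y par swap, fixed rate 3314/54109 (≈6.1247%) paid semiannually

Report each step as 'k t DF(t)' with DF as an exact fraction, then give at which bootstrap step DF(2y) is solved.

step 1 [0.5y] bond c/2=17/800: DF=(3946927/4000000 − 17/800·(0))/(1+17/800) = 4831/5000 ≈ 0.966200
step 2 [1y] swap r/2=695/18967: DF=(1 − 695/18967·(0.966200))/(1+695/18967) = 1861/2000 ≈ 0.930500
step 3 [1.5y] zero: DF = P = 9111/10000 ≈ 0.911100
step 4 [2y] swap r/2=507/18532: DF=(1 − 507/18532·(0.966200+0.930500+0.911100))/(1+507/18532) = 4493/5000 ≈ 0.898600
step 5 [2.5y] bond c/2=13/800: DF=(3778279/4000000 − 13/800·(0.966200+0.930500+0.911100+0.898600))/(1+13/800) = 4351/5000 ≈ 0.870200
step 6 [3y] swap r/2=1657/54109: DF=(1 − 1657/54109·(0.966200+0.930500+0.911100+0.898600+0.870200))/(1+1657/54109) = 8343/10000 ≈ 0.834300

1 1/2 4831/5000
2 1 1861/2000
3 3/2 9111/10000
4 2 4493/5000
5 5/2 4351/5000
6 3 8343/10000
DF(2y) is solved at step 4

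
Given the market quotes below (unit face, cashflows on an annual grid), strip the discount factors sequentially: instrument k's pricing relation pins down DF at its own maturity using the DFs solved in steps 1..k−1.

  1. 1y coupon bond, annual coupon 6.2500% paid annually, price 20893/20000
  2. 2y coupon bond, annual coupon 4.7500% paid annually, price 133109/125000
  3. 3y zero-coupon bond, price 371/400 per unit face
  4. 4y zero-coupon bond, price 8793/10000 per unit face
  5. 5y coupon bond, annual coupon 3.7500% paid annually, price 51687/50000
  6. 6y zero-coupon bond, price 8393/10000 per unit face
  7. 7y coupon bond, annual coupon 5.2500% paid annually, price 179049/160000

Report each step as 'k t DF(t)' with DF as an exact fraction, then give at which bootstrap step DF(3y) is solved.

1 1 1229/1250
2 2 243/250
3 3 371/400
4 4 8793/10000
5 5 2151/2500
6 6 8393/10000
7 7 1977/2500
DF(3y) is solved at step 3

step 1 [1y] bond c/1=1/16: DF=(20893/20000 − 1/16·(0))/(1+1/16) = 1229/1250 ≈ 0.983200
step 2 [2y] bond c/1=19/400: DF=(133109/125000 − 19/400·(0.983200))/(1+19/400) = 243/250 ≈ 0.972000
step 3 [3y] zero: DF = P = 371/400 ≈ 0.927500
step 4 [4y] zero: DF = P = 8793/10000 ≈ 0.879300
step 5 [5y] bond c/1=3/80: DF=(51687/50000 − 3/80·(0.983200+0.972000+0.927500+0.879300))/(1+3/80) = 2151/2500 ≈ 0.860400
step 6 [6y] zero: DF = P = 8393/10000 ≈ 0.839300
step 7 [7y] bond c/1=21/400: DF=(179049/160000 − 21/400·(0.983200+0.972000+0.927500+0.879300+0.860400+0.839300))/(1+21/400) = 1977/2500 ≈ 0.790800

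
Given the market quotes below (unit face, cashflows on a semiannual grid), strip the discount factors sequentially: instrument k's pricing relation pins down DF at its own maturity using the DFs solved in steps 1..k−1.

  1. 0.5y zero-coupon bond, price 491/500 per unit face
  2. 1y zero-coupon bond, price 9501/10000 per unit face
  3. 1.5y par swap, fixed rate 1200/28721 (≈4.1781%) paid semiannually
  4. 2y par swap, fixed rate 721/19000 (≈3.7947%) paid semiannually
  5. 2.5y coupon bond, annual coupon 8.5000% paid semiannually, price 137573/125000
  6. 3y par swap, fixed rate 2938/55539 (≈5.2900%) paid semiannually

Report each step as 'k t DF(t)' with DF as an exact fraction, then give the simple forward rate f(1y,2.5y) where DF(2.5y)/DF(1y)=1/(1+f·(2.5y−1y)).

step 1 [0.5y] zero: DF = P = 491/500 ≈ 0.982000
step 2 [1y] zero: DF = P = 9501/10000 ≈ 0.950100
step 3 [1.5y] swap r/2=600/28721: DF=(1 − 600/28721·(0.982000+0.950100))/(1+600/28721) = 47/50 ≈ 0.940000
step 4 [2y] swap r/2=721/38000: DF=(1 − 721/38000·(0.982000+0.950100+0.940000))/(1+721/38000) = 9279/10000 ≈ 0.927900
step 5 [2.5y] bond c/2=17/400: DF=(137573/125000 − 17/400·(0.982000+0.950100+0.940000+0.927900))/(1+17/400) = 563/625 ≈ 0.900800
step 6 [3y] swap r/2=1469/55539: DF=(1 − 1469/55539·(0.982000+0.950100+0.940000+0.927900+0.900800))/(1+1469/55539) = 8531/10000 ≈ 0.853100

1 1/2 491/500
2 1 9501/10000
3 3/2 47/50
4 2 9279/10000
5 5/2 563/625
6 3 8531/10000
f(1y,2.5y) = ((9501/10000)/(563/625) − 1)/(3/2) = 493/13512 ≈ 3.6486%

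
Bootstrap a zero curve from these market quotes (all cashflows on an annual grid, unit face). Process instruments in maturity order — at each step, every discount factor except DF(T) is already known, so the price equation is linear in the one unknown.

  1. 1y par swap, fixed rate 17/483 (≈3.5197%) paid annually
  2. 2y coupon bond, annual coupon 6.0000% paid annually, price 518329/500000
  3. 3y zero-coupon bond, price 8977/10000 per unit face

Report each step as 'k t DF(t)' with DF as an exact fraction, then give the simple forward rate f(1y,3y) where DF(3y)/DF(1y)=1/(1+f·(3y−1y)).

1 1 483/500
2 2 9233/10000
3 3 8977/10000
f(1y,3y) = ((483/500)/(8977/10000) − 1)/(2) = 683/17954 ≈ 3.8042%

step 1 [1y] swap r/1=17/483: DF=(1 − 17/483·(0))/(1+17/483) = 483/500 ≈ 0.966000
step 2 [2y] bond c/1=3/50: DF=(518329/500000 − 3/50·(0.966000))/(1+3/50) = 9233/10000 ≈ 0.923300
step 3 [3y] zero: DF = P = 8977/10000 ≈ 0.897700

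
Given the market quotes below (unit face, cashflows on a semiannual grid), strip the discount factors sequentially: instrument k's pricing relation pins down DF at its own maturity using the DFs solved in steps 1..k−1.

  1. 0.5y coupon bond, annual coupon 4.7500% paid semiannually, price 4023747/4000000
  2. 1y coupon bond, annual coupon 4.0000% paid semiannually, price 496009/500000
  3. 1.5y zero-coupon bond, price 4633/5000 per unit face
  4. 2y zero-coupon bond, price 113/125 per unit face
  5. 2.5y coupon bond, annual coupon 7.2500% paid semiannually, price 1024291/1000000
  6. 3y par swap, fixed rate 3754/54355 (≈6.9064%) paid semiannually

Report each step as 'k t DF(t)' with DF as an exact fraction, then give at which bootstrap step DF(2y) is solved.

step 1 [0.5y] bond c/2=19/800: DF=(4023747/4000000 − 19/800·(0))/(1+19/800) = 4913/5000 ≈ 0.982600
step 2 [1y] bond c/2=1/50: DF=(496009/500000 − 1/50·(0.982600))/(1+1/50) = 9533/10000 ≈ 0.953300
step 3 [1.5y] zero: DF = P = 4633/5000 ≈ 0.926600
step 4 [2y] zero: DF = P = 113/125 ≈ 0.904000
step 5 [2.5y] bond c/2=29/800: DF=(1024291/1000000 − 29/800·(0.982600+0.953300+0.926600+0.904000))/(1+29/800) = 8567/10000 ≈ 0.856700
step 6 [3y] swap r/2=1877/54355: DF=(1 − 1877/54355·(0.982600+0.953300+0.926600+0.904000+0.856700))/(1+1877/54355) = 8123/10000 ≈ 0.812300

1 1/2 4913/5000
2 1 9533/10000
3 3/2 4633/5000
4 2 113/125
5 5/2 8567/10000
6 3 8123/10000
DF(2y) is solved at step 4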